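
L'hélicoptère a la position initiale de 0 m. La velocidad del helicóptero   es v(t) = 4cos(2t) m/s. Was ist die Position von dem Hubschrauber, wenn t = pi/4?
Um dies zu lösen, müssen wir 1 Integral unserer Gleichung für die Geschwindigkeit v(t) = 4·cos(2·t) finden. Mit ∫v(t)dt und Anwendung von x(0) = 0, finden wir x(t) = 2·sin(2·t). Mit x(t) = 2·sin(2·t) und Einsetzen von t = pi/4, finden wir x = 2.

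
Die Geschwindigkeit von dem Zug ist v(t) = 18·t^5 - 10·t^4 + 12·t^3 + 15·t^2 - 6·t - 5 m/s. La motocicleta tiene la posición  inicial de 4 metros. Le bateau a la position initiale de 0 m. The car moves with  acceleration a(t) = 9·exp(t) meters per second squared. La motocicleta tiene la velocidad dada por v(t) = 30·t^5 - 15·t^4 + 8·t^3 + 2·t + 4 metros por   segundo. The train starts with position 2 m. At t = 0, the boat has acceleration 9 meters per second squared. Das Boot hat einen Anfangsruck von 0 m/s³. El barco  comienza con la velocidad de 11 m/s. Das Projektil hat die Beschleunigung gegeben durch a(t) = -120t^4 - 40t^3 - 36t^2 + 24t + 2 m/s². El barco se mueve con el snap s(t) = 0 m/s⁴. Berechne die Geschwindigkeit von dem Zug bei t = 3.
Wir haben die Geschwindigkeit v(t) = 18·t^5 - 10·t^4 + 12·t^3 + 15·t^2 - 6·t - 5. Durch Einsetzen von t = 3: v(3) = 4000.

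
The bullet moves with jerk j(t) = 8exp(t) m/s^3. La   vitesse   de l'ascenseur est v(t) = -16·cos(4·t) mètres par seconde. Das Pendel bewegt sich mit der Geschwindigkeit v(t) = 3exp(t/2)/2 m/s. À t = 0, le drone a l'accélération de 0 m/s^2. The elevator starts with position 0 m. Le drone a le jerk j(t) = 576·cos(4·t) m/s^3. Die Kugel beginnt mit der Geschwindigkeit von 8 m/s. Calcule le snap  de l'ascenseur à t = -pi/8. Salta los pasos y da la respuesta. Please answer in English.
At t = -pi/8, s = 1024.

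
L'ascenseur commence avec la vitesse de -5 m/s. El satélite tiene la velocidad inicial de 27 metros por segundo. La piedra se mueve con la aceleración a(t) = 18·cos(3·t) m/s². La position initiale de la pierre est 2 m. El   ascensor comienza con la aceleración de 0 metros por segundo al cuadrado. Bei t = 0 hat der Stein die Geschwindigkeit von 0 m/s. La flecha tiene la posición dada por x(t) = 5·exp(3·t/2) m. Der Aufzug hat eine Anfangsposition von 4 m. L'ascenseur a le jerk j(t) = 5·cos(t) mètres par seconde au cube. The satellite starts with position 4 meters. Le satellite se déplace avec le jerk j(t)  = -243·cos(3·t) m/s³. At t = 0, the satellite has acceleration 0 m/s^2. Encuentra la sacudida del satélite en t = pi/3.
Tenemos la sacudida j(t) = -243·cos(3·t). Sustituyendo t = pi/3: j(pi/3) = 243.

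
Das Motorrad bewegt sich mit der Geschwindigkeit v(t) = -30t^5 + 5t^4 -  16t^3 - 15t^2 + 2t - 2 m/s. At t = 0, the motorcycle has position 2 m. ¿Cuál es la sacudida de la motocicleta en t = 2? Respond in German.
Um dies zu lösen, müssen wir 2 Ableitungen unserer Gleichung für die Geschwindigkeit v(t) = -30·t^5 + 5·t^4 - 16·t^3 - 15·t^2 + 2·t - 2 nehmen. Durch Ableiten von der Geschwindigkeit erhalten wir die Beschleunigung: a(t) = -150·t^4 + 20·t^3 - 48·t^2 - 30·t + 2. Durch Ableiten von der Beschleunigung erhalten wir den Ruck: j(t) = -600·t^3 + 60·t^2 - 96·t - 30. Wir haben den Ruck j(t) = -600·t^3 + 60·t^2 - 96·t - 30. Durch Einsetzen von t = 2: j(2) = -4782.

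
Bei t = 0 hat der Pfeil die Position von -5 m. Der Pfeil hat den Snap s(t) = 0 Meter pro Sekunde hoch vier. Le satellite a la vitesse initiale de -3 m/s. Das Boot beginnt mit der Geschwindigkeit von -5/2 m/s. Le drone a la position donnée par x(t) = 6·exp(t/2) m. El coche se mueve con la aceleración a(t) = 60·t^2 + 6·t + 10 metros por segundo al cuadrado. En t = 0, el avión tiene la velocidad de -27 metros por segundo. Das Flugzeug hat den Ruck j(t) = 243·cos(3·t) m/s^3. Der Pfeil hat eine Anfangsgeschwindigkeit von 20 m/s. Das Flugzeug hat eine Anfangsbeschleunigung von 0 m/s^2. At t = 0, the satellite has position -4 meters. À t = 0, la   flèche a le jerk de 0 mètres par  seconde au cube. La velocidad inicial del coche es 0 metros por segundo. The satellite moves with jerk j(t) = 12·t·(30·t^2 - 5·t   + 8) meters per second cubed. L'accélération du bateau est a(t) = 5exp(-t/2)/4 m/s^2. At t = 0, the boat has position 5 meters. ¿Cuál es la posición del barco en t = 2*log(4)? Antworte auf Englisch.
We need to integrate our acceleration equation a(t) = 5·exp(-t/2)/4 2 times. Taking ∫a(t)dt and applying v(0) = -5/2, we find v(t) = -5·exp(-t/2)/2. The integral of velocity, with x(0) = 5, gives position: x(t) = 5·exp(-t/2). From the given position equation x(t) = 5·exp(-t/2), we substitute t = 2*log(4) to get x = 5/4.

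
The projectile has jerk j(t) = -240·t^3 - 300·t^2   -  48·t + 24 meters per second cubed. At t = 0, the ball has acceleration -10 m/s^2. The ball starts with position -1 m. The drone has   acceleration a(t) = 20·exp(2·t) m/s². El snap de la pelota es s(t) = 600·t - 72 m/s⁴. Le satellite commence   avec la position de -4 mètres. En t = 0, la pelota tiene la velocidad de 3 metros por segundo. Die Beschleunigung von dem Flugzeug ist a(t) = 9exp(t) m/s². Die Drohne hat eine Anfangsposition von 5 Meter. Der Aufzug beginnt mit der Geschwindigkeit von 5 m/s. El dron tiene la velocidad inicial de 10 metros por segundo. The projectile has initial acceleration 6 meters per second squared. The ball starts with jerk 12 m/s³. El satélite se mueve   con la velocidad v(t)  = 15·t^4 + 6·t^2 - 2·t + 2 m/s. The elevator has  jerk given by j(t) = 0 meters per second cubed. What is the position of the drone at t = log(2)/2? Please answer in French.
Pour résoudre ceci, nous devons prendre 2 intégrales de notre équation de l'accélération a(t) = 20·exp(2·t). En prenant ∫a(t)dt et en appliquant v(0) = 10, nous trouvons v(t) = 10·exp(2·t). L'intégrale de la vitesse, avec x(0) = 5, donne la position: x(t) = 5·exp(2·t). De l'équation de la position x(t) = 5·exp(2·t), nous substituons t = log(2)/2 pour obtenir x = 10.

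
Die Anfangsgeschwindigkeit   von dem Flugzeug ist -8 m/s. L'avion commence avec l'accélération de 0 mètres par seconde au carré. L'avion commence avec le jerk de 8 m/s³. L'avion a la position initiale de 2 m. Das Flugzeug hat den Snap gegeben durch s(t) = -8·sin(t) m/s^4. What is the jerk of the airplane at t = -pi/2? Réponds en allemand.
Um dies zu lösen, müssen wir 1 Integral unserer Gleichung für den Snap s(t) = -8·sin(t) finden. Das Integral von dem Snap ist der Ruck. Mit j(0) = 8 erhalten wir j(t) = 8·cos(t). Mit j(t) = 8·cos(t) und Einsetzen von t = -pi/2, finden wir j = 0.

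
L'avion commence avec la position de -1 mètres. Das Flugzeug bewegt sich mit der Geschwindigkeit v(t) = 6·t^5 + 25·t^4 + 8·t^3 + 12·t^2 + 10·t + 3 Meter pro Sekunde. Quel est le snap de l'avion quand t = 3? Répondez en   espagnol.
Debemos derivar nuestra ecuación de la velocidad v(t) = 6·t^5 + 25·t^4 + 8·t^3 + 12·t^2 + 10·t + 3 3 veces. Derivando la velocidad, obtenemos la aceleración: a(t) = 30·t^4 + 100·t^3 + 24·t^2 + 24·t + 10. Tomando d/dt de a(t), encontramos j(t) = 120·t^3 + 300·t^2 + 48·t + 24. La derivada de la sacudida da el snap: s(t) = 360·t^2 + 600·t + 48. De la ecuación del snap s(t) = 360·t^2 + 600·t + 48, sustituimos t = 3 para obtener s = 5088.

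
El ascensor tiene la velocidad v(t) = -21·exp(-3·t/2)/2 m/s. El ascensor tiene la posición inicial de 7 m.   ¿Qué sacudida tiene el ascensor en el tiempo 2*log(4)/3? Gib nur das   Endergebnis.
j(2*log(4)/3) = -189/32.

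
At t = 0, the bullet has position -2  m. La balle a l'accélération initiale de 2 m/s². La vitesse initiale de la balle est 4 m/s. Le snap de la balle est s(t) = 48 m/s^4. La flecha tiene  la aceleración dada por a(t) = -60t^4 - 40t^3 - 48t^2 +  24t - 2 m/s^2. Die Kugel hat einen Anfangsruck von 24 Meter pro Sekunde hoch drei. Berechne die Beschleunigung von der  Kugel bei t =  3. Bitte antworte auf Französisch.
Nous devons intégrer notre équation du snap s(t) = 48 2 fois. En intégrant le snap et en utilisant la condition initiale j(0) = 24, nous obtenons j(t) = 48·t + 24. En intégrant le jerk et en utilisant la condition initiale a(0) = 2, nous obtenons a(t) = 24·t^2 + 24·t + 2. Nous avons l'accélération a(t) = 24·t^2 + 24·t + 2. En substituant t = 3: a(3) = 290.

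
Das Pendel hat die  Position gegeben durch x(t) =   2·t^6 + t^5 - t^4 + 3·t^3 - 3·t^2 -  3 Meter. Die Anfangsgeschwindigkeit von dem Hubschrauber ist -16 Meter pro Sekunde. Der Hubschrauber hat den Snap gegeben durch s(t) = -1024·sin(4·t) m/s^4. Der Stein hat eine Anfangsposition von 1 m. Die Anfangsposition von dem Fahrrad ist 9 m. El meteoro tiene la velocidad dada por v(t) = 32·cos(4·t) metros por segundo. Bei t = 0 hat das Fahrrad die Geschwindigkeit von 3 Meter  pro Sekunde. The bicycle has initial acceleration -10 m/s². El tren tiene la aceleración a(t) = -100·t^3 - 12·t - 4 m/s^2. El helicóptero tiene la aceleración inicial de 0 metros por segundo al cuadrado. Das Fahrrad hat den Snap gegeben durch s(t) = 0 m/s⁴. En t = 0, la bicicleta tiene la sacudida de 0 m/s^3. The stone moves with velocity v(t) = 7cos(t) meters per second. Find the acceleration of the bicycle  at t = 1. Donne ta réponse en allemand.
Um dies zu lösen, müssen wir 2 Stammfunktionen unserer Gleichung für den Snap s(t) = 0 finden. Mit ∫s(t)dt und Anwendung von j(0) = 0, finden wir j(t) = 0. Das Integral von dem Ruck ist die Beschleunigung. Mit a(0) = -10 erhalten wir a(t) = -10. Aus der Gleichung für die Beschleunigung a(t) = -10, setzen wir t = 1 ein und erhalten a = -10.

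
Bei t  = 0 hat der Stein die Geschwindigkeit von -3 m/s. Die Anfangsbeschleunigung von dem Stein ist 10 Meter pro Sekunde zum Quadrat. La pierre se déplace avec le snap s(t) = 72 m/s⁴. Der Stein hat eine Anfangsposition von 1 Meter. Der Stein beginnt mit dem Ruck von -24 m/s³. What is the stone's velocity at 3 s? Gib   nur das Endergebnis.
v(3) = 243.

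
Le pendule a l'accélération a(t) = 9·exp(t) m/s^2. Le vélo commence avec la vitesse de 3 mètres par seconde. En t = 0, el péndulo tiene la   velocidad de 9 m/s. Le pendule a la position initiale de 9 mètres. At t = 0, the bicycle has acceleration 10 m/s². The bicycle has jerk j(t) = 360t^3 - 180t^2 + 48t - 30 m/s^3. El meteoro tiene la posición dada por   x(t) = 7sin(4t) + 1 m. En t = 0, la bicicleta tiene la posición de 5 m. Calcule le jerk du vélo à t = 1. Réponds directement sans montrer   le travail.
La réponse est 198.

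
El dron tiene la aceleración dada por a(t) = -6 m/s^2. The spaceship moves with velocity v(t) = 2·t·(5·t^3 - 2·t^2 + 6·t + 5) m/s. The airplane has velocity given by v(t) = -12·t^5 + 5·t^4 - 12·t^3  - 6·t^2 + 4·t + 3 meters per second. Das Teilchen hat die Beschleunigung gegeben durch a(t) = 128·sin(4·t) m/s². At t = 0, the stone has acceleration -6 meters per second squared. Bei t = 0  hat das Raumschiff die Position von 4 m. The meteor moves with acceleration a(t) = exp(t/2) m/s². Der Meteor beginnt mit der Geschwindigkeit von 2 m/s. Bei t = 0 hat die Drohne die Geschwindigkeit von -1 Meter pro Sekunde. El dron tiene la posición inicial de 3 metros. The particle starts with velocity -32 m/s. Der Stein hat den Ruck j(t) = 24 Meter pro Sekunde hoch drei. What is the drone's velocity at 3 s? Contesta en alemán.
Um dies zu lösen, müssen wir 1 Integral unserer Gleichung für die Beschleunigung a(t) = -6 finden. Mit ∫a(t)dt und Anwendung von v(0) = -1, finden wir v(t) = -6·t - 1. Mit v(t) = -6·t - 1 und Einsetzen von t = 3, finden wir v = -19.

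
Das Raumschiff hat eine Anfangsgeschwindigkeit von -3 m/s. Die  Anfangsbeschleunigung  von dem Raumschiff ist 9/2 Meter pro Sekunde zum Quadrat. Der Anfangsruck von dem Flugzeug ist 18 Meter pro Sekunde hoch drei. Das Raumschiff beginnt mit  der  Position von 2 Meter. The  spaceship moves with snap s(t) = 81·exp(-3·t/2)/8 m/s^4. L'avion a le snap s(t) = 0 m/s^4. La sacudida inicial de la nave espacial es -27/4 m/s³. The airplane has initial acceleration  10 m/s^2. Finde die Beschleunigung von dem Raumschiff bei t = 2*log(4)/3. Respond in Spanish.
Partiendo del snap s(t) = 81·exp(-3·t/2)/8, tomamos 2 antiderivadas. La integral del snap es la sacudida. Usando j(0) = -27/4, obtenemos j(t) = -27·exp(-3·t/2)/4. La integral de la sacudida, con a(0) = 9/2, da la aceleración: a(t) = 9·exp(-3·t/2)/2. De la ecuación de la aceleración a(t) = 9·exp(-3·t/2)/2, sustituimos t = 2*log(4)/3 para obtener a = 9/8.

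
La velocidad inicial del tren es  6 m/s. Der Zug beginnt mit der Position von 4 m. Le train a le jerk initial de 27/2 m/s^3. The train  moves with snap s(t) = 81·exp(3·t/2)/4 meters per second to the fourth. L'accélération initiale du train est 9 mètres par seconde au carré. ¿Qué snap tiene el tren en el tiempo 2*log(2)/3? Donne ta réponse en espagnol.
De la ecuación del snap s(t) = 81·exp(3·t/2)/4, sustituimos t = 2*log(2)/3 para obtener s = 81/2.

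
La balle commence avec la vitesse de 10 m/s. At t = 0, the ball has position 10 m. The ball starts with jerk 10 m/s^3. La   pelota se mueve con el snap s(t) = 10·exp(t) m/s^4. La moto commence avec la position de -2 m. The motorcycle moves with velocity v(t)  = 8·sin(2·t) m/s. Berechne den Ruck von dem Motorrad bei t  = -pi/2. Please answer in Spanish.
Debemos derivar nuestra ecuación de la velocidad v(t) = 8·sin(2·t) 2 veces. Tomando d/dt de v(t), encontramos a(t) = 16·cos(2·t). Derivando la aceleración, obtenemos la sacudida: j(t) = -32·sin(2·t). Usando j(t) = -32·sin(2·t) y sustituyendo t = -pi/2, encontramos j = 0.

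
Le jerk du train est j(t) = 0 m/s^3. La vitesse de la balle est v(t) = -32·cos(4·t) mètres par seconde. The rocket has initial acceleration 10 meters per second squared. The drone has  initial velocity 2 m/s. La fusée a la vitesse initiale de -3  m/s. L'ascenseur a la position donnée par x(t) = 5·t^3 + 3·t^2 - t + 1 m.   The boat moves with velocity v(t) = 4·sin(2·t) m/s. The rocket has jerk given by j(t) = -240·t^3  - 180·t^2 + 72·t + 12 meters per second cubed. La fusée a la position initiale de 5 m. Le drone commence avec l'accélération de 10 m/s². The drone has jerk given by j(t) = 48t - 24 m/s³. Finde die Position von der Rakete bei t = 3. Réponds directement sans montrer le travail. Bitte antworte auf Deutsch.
Die Antwort ist -1849.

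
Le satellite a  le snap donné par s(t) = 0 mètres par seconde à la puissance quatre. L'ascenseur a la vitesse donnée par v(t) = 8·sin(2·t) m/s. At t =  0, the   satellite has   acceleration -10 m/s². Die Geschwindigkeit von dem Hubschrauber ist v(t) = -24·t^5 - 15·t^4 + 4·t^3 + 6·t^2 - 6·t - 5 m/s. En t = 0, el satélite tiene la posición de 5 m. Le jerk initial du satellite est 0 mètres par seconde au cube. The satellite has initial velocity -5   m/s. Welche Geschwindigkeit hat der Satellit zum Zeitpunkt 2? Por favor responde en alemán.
Um dies zu lösen, müssen wir 3 Integrale unserer Gleichung für den Snap s(t) = 0 finden. Mit ∫s(t)dt und Anwendung von j(0) = 0, finden wir j(t) = 0. Die Stammfunktion von dem Ruck, mit a(0) = -10, ergibt die Beschleunigung: a(t) = -10. Durch Integration von der Beschleunigung und Verwendung der Anfangsbedingung v(0) = -5, erhalten wir v(t) = -10·t - 5. Wir haben die Geschwindigkeit v(t) = -10·t - 5. Durch Einsetzen von t = 2: v(2) = -25.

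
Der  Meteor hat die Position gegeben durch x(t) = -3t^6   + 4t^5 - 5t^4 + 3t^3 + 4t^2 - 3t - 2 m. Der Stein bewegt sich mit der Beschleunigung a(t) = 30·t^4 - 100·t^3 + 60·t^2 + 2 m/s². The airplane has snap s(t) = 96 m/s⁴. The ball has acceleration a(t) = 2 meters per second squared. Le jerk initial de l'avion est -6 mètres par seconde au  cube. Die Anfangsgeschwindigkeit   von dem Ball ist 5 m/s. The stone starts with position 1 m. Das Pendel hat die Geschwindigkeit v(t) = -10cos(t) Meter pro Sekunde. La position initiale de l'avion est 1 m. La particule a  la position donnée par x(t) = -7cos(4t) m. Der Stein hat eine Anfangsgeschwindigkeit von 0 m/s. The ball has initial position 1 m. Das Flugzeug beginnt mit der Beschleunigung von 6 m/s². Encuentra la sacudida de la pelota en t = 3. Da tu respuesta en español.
Para resolver esto, necesitamos tomar 1 derivada de nuestra ecuación de la aceleración a(t) = 2. La derivada de la aceleración da la sacudida: j(t) = 0. Tenemos la sacudida j(t) = 0. Sustituyendo t = 3: j(3) = 0.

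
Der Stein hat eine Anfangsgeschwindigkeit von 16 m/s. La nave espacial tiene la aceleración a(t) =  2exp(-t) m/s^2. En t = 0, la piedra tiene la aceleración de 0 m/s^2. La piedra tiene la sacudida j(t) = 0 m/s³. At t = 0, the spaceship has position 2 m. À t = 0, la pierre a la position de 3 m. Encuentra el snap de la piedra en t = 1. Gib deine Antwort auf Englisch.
Starting from jerk j(t) = 0, we take 1 derivative. Differentiating jerk, we get snap: s(t) = 0. We have snap s(t) = 0. Substituting t = 1: s(1) = 0.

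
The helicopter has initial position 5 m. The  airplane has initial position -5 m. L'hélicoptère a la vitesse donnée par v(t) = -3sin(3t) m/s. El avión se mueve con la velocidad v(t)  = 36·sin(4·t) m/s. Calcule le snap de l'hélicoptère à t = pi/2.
En partant de la vitesse v(t) = -3·sin(3·t), nous prenons 3 dérivées. En dérivant la vitesse, nous obtenons l'accélération: a(t) = -9·cos(3·t). En dérivant l'accélération, nous obtenons le jerk: j(t) = 27·sin(3·t). En dérivant le jerk, nous obtenons le snap: s(t) = 81·cos(3·t). De l'équation du snap s(t) = 81·cos(3·t), nous substituons t = pi/2 pour obtenir s = 0.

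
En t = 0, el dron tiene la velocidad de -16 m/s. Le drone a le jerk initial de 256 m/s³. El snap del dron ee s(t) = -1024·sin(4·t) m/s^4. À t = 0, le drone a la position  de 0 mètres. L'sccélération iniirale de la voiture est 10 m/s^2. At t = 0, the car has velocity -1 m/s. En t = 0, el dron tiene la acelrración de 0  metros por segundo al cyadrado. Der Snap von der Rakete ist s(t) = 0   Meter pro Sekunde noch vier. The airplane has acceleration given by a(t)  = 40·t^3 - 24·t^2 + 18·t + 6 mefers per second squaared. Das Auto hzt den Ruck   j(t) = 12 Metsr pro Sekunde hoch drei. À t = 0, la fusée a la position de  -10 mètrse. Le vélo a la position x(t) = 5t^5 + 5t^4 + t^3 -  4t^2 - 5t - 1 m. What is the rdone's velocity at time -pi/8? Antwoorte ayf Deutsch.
Wir müssen die Stammfunktion unserer Gleichung für den Snap s(t) = -1024·sin(4·t) 3-mal finden. Die Stammfunktion von dem Snap, mit j(0) = 256, ergibt den Ruck: j(t) = 256·cos(4·t). Das Integral von dem Ruck, mit a(0) = 0, ergibt die Beschleunigung: a(t) = 64·sin(4·t). Das Integral von der Beschleunigung ist die Geschwindigkeit. Mit v(0) = -16 erhalten wir v(t) = -16·cos(4·t). Aus der Gleichung für die Geschwindigkeit v(t) = -16·cos(4·t), setzen wir t = -pi/8 ein und erhalten v = 0.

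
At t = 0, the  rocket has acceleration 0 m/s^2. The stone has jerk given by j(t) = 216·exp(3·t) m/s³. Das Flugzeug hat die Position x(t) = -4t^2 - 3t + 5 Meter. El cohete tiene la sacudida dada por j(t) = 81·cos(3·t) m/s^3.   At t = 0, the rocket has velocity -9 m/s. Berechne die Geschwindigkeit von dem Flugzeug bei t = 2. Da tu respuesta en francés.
En partant de la position x(t) = -4·t^2 - 3·t + 5, nous prenons 1 dérivée. En dérivant la position, nous obtenons la vitesse: v(t) = -8·t - 3. Nous avons la vitesse v(t) = -8·t - 3. En substituant t = 2: v(2) = -19.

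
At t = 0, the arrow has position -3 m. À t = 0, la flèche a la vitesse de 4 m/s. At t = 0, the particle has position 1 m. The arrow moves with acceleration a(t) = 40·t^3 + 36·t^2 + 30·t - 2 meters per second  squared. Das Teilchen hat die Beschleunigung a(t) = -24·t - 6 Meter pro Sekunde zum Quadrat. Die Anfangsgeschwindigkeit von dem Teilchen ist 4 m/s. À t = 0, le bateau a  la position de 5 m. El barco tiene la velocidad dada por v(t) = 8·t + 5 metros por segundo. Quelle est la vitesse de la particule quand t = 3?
Nous devons trouver la primitive de notre équation de l'accélération a(t) = -24·t - 6 1 fois. La primitive de l'accélération est la vitesse. En utilisant v(0) = 4, nous obtenons v(t) = -12·t^2 - 6·t + 4. En utilisant v(t) = -12·t^2 - 6·t + 4 et en substituant t = 3, nous trouvons v = -122.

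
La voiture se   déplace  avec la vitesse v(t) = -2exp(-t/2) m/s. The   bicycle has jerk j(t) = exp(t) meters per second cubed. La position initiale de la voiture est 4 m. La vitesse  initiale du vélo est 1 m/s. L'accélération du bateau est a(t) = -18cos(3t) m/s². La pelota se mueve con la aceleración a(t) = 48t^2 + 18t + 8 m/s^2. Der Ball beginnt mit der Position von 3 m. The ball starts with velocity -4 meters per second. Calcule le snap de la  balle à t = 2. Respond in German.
Ausgehend von der Beschleunigung a(t) = 48·t^2 + 18·t + 8, nehmen wir 2 Ableitungen. Durch Ableiten von der Beschleunigung erhalten wir den Ruck: j(t) = 96·t + 18. Durch Ableiten von dem Ruck erhalten wir den Snap: s(t) = 96. Wir haben den Snap s(t) = 96. Durch Einsetzen von t = 2: s(2) = 96.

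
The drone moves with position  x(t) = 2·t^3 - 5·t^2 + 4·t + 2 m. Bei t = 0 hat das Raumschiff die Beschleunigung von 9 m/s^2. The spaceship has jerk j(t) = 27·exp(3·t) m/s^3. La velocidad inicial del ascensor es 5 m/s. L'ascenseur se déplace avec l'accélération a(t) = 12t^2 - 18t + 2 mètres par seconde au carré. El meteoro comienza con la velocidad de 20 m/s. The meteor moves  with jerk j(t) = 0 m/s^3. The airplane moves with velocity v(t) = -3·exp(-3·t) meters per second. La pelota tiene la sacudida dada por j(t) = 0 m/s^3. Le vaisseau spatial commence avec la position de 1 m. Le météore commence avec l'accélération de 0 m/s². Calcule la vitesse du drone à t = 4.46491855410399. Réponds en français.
En partant de la position x(t) = 2·t^3 - 5·t^2 + 4·t + 2, nous prenons 1 dérivée. En prenant d/dt de x(t), nous trouvons v(t) = 6·t^2 - 10·t + 4. En utilisant v(t) = 6·t^2 - 10·t + 4 et en substituant t = 4.46491855410399, nous trouvons v = 78.9638006276525.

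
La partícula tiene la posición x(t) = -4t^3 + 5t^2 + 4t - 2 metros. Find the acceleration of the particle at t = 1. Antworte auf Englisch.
We must differentiate our position equation x(t) = -4·t^3 + 5·t^2 + 4·t - 2 2 times. Differentiating position, we get velocity: v(t) = -12·t^2 + 10·t + 4. The derivative of velocity gives acceleration: a(t) = 10 - 24·t. We have acceleration a(t) = 10 - 24·t. Substituting t = 1: a(1) = -14.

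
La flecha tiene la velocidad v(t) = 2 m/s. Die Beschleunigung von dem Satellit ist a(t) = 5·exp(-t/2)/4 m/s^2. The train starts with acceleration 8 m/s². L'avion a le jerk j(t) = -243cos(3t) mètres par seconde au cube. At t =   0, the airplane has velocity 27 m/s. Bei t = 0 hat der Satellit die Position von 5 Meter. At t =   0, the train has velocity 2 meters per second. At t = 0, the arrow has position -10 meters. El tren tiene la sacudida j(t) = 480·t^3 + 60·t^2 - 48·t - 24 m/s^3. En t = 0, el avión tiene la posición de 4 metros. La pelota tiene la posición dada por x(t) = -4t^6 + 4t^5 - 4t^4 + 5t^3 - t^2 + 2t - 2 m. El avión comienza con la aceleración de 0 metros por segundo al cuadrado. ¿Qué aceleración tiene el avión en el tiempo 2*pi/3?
Partiendo de la sacudida j(t) = -243·cos(3·t), tomamos 1 integral. La integral de la sacudida es la aceleración. Usando a(0) = 0, obtenemos a(t) = -81·sin(3·t). Usando a(t) = -81·sin(3·t) y sustituyendo t = 2*pi/3, encontramos a = 0.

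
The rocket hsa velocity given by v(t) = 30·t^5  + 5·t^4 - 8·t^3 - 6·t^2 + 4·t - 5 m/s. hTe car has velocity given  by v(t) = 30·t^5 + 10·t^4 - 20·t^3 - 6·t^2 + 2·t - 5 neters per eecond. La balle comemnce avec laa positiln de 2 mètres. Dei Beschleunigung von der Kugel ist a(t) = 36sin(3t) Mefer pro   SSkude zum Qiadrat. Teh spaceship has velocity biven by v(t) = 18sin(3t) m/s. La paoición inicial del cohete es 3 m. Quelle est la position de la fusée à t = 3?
En partant de la vitesse v(t) = 30·t^5 + 5·t^4 - 8·t^3 - 6·t^2 + 4·t - 5, nous prenons 1 primitive. En intégrant la vitesse et en utilisant la condition initiale x(0) = 3, nous obtenons x(t) = 5·t^6 + t^5 - 2·t^4 - 2·t^3 + 2·t^2 - 5·t + 3. En utilisant x(t) = 5·t^6 + t^5 - 2·t^4 - 2·t^3 + 2·t^2 - 5·t + 3 et en substituant t = 3, nous trouvons x = 3678.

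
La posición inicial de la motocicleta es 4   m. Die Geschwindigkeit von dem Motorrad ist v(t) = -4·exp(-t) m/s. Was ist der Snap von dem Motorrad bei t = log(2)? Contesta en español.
Partiendo de la velocidad v(t) = -4·exp(-t), tomamos 3 derivadas. Derivando la velocidad, obtenemos la aceleración: a(t) = 4·exp(-t). Tomando d/dt de a(t), encontramos j(t) = -4·exp(-t). Tomando d/dt de j(t), encontramos s(t) = 4·exp(-t). Usando s(t) = 4·exp(-t) y sustituyendo t = log(2), encontramos s = 2.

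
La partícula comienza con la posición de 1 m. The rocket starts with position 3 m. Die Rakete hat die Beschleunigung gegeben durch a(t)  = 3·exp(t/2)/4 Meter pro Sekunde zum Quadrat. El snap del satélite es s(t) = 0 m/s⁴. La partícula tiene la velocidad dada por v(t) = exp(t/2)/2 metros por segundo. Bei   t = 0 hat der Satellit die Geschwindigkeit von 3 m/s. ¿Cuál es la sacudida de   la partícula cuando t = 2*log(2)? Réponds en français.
Nous devons dériver notre équation de la vitesse v(t) = exp(t/2)/2 2 fois. La dérivée de la vitesse donne l'accélération: a(t) = exp(t/2)/4. En dérivant l'accélération, nous obtenons le jerk: j(t) = exp(t/2)/8. Nous avons le jerk j(t) = exp(t/2)/8. En substituant t = 2*log(2): j(2*log(2)) = 1/4.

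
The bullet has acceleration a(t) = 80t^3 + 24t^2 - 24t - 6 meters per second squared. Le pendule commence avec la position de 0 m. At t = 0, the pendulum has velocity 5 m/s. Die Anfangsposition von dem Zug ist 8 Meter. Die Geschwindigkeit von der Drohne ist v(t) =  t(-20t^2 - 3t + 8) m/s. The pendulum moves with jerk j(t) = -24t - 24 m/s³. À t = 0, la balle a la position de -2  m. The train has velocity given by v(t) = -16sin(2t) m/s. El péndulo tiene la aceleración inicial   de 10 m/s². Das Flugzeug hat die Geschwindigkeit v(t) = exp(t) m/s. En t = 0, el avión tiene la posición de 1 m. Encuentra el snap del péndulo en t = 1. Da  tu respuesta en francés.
Pour résoudre ceci, nous devons prendre 1 dérivée de notre équation du jerk j(t) = -24·t - 24. La dérivée du jerk donne le snap: s(t) = -24. En utilisant s(t) = -24 et en substituant t = 1, nous trouvons s = -24.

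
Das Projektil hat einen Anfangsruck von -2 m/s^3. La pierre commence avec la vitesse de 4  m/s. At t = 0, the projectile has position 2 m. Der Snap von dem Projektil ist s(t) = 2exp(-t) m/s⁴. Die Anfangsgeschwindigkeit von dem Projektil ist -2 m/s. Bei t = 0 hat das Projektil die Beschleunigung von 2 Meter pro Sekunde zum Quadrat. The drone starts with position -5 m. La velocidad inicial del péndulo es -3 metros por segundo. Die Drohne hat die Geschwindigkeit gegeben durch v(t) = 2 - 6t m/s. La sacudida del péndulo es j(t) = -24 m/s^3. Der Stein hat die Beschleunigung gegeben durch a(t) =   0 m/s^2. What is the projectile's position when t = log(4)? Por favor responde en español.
Debemos encontrar la antiderivada de nuestra ecuación del snap s(t) = 2·exp(-t) 4 veces. Tomando ∫s(t)dt y aplicando j(0) = -2, encontramos j(t) = -2·exp(-t). La integral de la sacudida es la aceleración. Usando a(0) = 2, obtenemos a(t) = 2·exp(-t). La integral de la aceleración, con v(0) = -2, da la velocidad: v(t) = -2·exp(-t). Tomando ∫v(t)dt y aplicando x(0) = 2, encontramos x(t) = 2·exp(-t). Usando x(t) = 2·exp(-t) y sustituyendo t = log(4), encontramos x = 1/2.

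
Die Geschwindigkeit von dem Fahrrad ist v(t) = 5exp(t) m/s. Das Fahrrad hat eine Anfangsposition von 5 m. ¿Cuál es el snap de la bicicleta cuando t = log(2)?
Para resolver esto, necesitamos tomar 3 derivadas de nuestra ecuación de la velocidad v(t) = 5·exp(t). Derivando la velocidad, obtenemos la aceleración: a(t) = 5·exp(t). Tomando d/dt de a(t), encontramos j(t) = 5·exp(t). La derivada de la sacudida da el snap: s(t) = 5·exp(t). Tenemos el snap s(t) = 5·exp(t). Sustituyendo t = log(2): s(log(2)) = 10.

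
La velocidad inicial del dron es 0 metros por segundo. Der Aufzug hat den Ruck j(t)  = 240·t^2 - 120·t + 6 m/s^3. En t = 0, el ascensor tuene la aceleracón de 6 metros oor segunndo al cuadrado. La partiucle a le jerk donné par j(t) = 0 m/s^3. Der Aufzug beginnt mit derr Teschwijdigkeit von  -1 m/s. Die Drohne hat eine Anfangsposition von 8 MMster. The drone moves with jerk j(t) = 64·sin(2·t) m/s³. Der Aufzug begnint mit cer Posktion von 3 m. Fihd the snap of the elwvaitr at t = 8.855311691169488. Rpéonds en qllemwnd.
Um dies zu lösen, müssen wir 1 Ableitung unserer Gleichung für den Ruck j(t) = 240·t^2 - 120·t + 6 nehmen. Durch Ableiten von dem Ruck erhalten wir den Snap: s(t) = 480·t - 120. Wir haben den Snap s(t) = 480·t - 120. Durch Einsetzen von t = 8.855311691169488: s(8.855311691169488) = 4130.54961176135.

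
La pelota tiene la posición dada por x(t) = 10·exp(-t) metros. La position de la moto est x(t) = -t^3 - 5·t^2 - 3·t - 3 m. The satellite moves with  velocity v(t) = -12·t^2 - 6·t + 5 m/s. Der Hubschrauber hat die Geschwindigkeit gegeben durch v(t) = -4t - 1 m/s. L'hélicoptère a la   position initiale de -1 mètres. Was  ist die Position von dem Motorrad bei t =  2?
Wir haben die Position x(t) = -t^3 - 5·t^2 - 3·t - 3. Durch Einsetzen von t = 2: x(2) = -37.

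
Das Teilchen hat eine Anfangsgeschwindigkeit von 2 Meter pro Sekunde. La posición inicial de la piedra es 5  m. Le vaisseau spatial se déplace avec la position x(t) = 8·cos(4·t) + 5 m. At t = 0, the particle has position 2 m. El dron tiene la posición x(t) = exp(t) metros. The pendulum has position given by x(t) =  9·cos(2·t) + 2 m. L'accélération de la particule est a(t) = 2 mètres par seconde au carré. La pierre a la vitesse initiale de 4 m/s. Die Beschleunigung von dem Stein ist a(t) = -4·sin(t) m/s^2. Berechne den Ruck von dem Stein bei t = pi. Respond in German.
Um dies zu lösen, müssen wir 1 Ableitung unserer Gleichung für die Beschleunigung a(t) = -4·sin(t) nehmen. Durch Ableiten von der Beschleunigung erhalten wir den Ruck: j(t) = -4·cos(t). Aus der Gleichung für den Ruck j(t) = -4·cos(t), setzen wir t = pi ein und erhalten j = 4.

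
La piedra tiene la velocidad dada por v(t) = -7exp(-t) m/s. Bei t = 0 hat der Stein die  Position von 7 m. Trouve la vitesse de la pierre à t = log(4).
En utilisant v(t) = -7·exp(-t) et en substituant t = log(4), nous trouvons v = -7/4.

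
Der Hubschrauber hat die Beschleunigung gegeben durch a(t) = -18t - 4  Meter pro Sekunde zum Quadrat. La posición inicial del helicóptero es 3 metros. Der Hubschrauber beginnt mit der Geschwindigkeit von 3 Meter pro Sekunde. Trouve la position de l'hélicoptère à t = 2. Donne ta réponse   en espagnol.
Debemos encontrar la integral de nuestra ecuación de la aceleración a(t) = -18·t - 4 2 veces. La antiderivada de la aceleración, con v(0) = 3, da la velocidad: v(t) = -9·t^2 - 4·t + 3. La antiderivada de la velocidad, con x(0) = 3, da la posición: x(t) = -3·t^3 - 2·t^2 + 3·t + 3. De la ecuación de la posición x(t) = -3·t^3 - 2·t^2 + 3·t + 3, sustituimos t = 2 para obtener x = -23.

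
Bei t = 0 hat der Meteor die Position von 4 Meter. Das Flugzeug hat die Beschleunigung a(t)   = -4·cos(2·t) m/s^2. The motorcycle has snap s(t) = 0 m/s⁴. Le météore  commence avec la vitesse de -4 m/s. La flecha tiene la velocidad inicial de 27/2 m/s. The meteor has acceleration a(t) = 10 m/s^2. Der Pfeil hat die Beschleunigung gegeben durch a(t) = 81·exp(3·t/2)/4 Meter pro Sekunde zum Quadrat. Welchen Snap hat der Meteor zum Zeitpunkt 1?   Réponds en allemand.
Wir müssen unsere Gleichung für die Beschleunigung a(t) = 10 2-mal ableiten. Die Ableitung von der Beschleunigung ergibt den Ruck: j(t) = 0. Durch Ableiten von dem Ruck erhalten wir den Snap: s(t) = 0. Wir haben den Snap s(t) = 0. Durch Einsetzen von t = 1: s(1) = 0.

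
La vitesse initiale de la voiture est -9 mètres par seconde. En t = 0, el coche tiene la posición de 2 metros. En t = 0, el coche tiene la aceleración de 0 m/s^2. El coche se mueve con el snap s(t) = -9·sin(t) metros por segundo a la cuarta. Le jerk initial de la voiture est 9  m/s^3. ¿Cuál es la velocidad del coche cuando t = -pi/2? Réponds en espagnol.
Necesitamos integrar nuestra ecuación del snap s(t) = -9·sin(t) 3 veces. La integral del snap, con j(0) = 9, da la sacudida: j(t) = 9·cos(t). La integral de la sacudida, con a(0) = 0, da la aceleración: a(t) = 9·sin(t). La integral de la aceleración, con v(0) = -9, da la velocidad: v(t) = -9·cos(t). Usando v(t) = -9·cos(t) y sustituyendo t = -pi/2, encontramos v = 0.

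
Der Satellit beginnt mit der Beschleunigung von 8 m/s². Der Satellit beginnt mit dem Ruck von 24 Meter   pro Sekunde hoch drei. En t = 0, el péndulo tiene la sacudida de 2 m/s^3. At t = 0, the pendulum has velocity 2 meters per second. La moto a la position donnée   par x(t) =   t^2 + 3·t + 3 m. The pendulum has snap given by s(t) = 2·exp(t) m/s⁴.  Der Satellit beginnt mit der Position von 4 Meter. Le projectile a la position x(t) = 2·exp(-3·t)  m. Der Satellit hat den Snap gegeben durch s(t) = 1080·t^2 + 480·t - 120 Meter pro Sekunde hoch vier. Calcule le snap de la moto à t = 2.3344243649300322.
Pour résoudre ceci, nous devons prendre 4 dérivées de notre équation de la position x(t) = t^2 + 3·t + 3. En dérivant la position, nous obtenons la vitesse: v(t) = 2·t + 3. En dérivant la vitesse, nous obtenons l'accélération: a(t) = 2. En prenant d/dt de a(t), nous trouvons j(t) = 0. La dérivée du jerk donne le snap: s(t) = 0. De l'équation du snap s(t) = 0, nous substituons t = 2.3344243649300322 pour obtenir s = 0.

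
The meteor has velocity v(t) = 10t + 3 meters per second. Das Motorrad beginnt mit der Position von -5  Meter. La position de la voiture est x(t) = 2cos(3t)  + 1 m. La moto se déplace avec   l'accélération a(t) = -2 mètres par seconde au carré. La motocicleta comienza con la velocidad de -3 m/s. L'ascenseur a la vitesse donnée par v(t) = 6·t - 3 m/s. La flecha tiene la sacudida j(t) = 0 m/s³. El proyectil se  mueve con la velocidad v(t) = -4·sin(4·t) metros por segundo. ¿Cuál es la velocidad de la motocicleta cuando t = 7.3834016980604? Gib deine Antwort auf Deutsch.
Um dies zu lösen, müssen wir 1 Integral unserer Gleichung für die Beschleunigung a(t) = -2 finden. Mit ∫a(t)dt und Anwendung von v(0) = -3, finden wir v(t) = -2·t - 3. Wir haben die Geschwindigkeit v(t) = -2·t - 3. Durch Einsetzen von t = 7.3834016980604: v(7.3834016980604) = -17.7668033961208.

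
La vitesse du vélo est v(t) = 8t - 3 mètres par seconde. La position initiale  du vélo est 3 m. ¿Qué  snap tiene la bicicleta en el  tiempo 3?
Debemos derivar nuestra ecuación de la velocidad v(t) = 8·t - 3 3 veces. La derivada de la velocidad da la aceleración: a(t) = 8. La derivada de la aceleración da la sacudida: j(t) = 0. Tomando d/dt de j(t), encontramos s(t) = 0. Usando s(t) = 0 y sustituyendo t = 3, encontramos s = 0.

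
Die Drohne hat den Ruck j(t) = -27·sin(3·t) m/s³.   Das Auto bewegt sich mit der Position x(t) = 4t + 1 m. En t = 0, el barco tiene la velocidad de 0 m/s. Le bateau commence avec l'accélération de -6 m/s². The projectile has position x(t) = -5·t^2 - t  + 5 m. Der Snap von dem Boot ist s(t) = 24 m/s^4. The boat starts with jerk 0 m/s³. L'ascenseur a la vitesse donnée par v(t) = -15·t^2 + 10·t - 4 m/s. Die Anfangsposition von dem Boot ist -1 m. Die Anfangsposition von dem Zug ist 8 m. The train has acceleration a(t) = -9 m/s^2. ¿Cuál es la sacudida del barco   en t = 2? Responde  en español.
Necesitamos integrar nuestra ecuación del snap s(t) = 24 1 vez. La antiderivada del snap es la sacudida. Usando j(0) = 0, obtenemos j(t) = 24·t. De la ecuación de la sacudida j(t) = 24·t, sustituimos t = 2 para obtener j = 48.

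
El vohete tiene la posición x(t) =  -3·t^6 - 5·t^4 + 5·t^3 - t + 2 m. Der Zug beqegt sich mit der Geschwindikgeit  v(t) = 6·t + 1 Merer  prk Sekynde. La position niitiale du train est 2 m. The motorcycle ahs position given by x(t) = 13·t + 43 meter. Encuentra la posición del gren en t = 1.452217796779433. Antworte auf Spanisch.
Para resolver esto, necesitamos tomar 1 antiderivada de nuestra ecuación de la velocidad v(t) = 6·t + 1. La integral de la velocidad, con x(0) = 2, da la posición: x(t) = 3·t^2 + t + 2. Tenemos la posición x(t) = 3·t^2 + t + 2. Sustituyendo t = 1.452217796779433: x(1.452217796779433) = 9.77902738462816.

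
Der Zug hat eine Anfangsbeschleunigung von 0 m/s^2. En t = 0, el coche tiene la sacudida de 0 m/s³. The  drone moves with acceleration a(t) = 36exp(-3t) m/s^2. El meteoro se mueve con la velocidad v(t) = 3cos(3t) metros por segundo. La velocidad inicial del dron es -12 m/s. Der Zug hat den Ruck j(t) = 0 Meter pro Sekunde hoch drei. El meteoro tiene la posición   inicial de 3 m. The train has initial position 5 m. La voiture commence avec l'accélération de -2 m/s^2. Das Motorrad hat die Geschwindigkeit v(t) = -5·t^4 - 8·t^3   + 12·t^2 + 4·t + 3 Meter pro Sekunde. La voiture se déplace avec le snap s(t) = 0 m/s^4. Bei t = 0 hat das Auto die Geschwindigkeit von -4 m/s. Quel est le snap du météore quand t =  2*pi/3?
Nous devons dériver notre équation de la vitesse v(t) = 3·cos(3·t) 3 fois. En prenant d/dt de v(t), nous trouvons a(t) = -9·sin(3·t). En dérivant l'accélération, nous obtenons le jerk: j(t) = -27·cos(3·t). La dérivée du jerk donne le snap: s(t) = 81·sin(3·t). Nous avons le snap s(t) = 81·sin(3·t). En substituant t = 2*pi/3: s(2*pi/3) = 0.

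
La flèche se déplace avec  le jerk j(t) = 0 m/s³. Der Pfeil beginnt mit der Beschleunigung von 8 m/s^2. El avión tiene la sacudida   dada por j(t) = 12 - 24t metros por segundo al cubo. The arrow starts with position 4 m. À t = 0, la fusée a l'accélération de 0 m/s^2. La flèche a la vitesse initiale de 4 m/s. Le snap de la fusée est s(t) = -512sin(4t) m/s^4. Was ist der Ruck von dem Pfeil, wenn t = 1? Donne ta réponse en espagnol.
Tenemos la sacudida j(t) = 0. Sustituyendo t = 1: j(1) = 0.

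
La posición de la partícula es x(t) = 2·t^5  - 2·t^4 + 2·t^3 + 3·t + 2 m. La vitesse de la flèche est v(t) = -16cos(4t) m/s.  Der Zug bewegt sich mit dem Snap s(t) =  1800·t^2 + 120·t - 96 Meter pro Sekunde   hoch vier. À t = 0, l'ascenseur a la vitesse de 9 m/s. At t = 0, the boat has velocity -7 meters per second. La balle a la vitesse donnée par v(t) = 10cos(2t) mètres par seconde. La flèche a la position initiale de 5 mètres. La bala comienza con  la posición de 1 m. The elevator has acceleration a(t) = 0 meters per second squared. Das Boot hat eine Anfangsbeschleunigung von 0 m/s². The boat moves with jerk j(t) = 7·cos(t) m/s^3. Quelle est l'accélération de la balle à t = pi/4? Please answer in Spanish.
Para resolver esto, necesitamos tomar 1 derivada de nuestra ecuación de la velocidad v(t) = 10·cos(2·t). La derivada de la velocidad da la aceleración: a(t) = -20·sin(2·t). De la ecuación de la aceleración a(t) = -20·sin(2·t), sustituimos t = pi/4 para obtener a = -20.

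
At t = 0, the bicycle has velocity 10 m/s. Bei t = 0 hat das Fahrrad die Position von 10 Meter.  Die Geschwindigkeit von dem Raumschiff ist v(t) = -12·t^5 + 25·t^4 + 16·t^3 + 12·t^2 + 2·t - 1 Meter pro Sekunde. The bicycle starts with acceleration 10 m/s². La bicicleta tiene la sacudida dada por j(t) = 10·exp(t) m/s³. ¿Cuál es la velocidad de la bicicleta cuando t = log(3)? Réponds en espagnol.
Partiendo de la sacudida j(t) = 10·exp(t), tomamos 2 antiderivadas. Integrando la sacudida y usando la condición inicial a(0) = 10, obtenemos a(t) = 10·exp(t). La integral de la aceleración es la velocidad. Usando v(0) = 10, obtenemos v(t) = 10·exp(t). Usando v(t) = 10·exp(t) y sustituyendo t = log(3), encontramos v = 30.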